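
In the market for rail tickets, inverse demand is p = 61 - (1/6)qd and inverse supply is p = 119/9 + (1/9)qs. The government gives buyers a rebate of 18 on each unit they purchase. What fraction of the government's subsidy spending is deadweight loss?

Pre-subsidy: 61 - (1/6)q = 119/9 + (1/9)q gives q* = 172 and p* = 97/3.
With the rebate, buyers effectively pay pb = ps − 18, where ps is the price sellers receive.
On the curves, pb = 61 - (1/6)q and ps = 119/9 + (1/9)q; the wedge ps − pb = 18 gives 119/9 + (1/9)q − (61 - (1/6)q) = 18, so q' = 236.8.
Then pb = 61 − (1/6)·236.8 = 323/15 and ps = 119/9 + (1/9)·236.8 = 593/15.
ΔCS = ½(172 + 236.8)(97/3 − 323/15) = 2207.52; ΔPS = ½(172 + 236.8)(593/15 − 97/3) = 1471.68.
Government spending = 18 × 236.8 = 4262.4.
DWL = ½ × 18 × (236.8 − 172) = 583.2; fraction = 583.2 / 4262.4 = 81/592.

DWL / government spending = 81/592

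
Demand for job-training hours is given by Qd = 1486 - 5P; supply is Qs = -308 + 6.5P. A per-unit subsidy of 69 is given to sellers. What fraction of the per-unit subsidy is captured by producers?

Pre-subsidy: 1486 - 5P = -308 + 6.5P gives P* = 156, Q* = 706.
With the subsidy, sellers receive Ps = Pb + 69 for each unit, where Pb is the price buyers pay.
Supply in terms of Pb becomes Qs = -308 + 6.5(Pb + 69) = 140.5 + 6.5Pb. Setting this equal to demand: 1486 - 5Pb = 140.5 + 6.5Pb, so Pb = 117.
Sellers receive Ps = 117 + 69 = 186; Q' = 1486 − 5·117 = 901.
Buyers' price falls by P* − Pb = 156 − 117 = 39; sellers' price rises by Ps − P* = 186 − 156 = 30.
So producers capture 30/69 = 10/23 of each unit of subsidy.

Producer share = 10/23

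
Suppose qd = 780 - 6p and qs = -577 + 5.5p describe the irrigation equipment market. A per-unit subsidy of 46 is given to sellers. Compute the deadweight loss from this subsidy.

Deadweight loss = 3036

Pre-subsidy: 780 - 6p = -577 + 5.5p gives p* = 118, q* = 72.
With the subsidy, sellers receive ps = pb + 46 for each unit, where pb is the price buyers pay.
Supply in terms of pb becomes qs = -577 + 5.5(pb + 46) = -324 + 5.5pb. Setting this equal to demand: 780 - 6pb = -324 + 5.5pb, so pb = 96.
Sellers receive ps = 96 + 46 = 142; q' = 780 − 6·96 = 204.
The subsidy expands output by 204 − 72 = 132 past the efficient level; on those units the gap between marginal cost and willingness to pay runs from 0 up to 46.
DWL = ½ × 46 × 132 = 3036.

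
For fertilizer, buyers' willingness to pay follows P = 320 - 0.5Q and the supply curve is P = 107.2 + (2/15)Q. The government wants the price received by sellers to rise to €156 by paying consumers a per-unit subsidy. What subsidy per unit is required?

At a seller price of 156, quantity supplied is -804 + 7.5·156 = 366.
Buyers absorb 366 only when they pay Pb = 320 − 0.5·366 = 137.
s = Ps − Pb = 156 − 137 = 19.

Required subsidy s = €19 per unit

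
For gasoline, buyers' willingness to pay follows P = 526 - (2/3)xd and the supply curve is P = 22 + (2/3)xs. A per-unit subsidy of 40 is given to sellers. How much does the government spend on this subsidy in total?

Government cost = 16320

Pre-subsidy: 526 - (2/3)x = 22 + (2/3)x gives x* = 378 and P* = 274.
With the subsidy, sellers receive Ps = Pb + 40 for each unit, where Pb is the price buyers pay.
On the curves, Pb = 526 - (2/3)x and Ps = 22 + (2/3)x; the wedge Ps − Pb = 40 gives 22 + (2/3)x − (526 - (2/3)x) = 40, so x' = 408.
Then Pb = 526 − (2/3)·408 = 254 and Ps = 22 + (2/3)·408 = 294.
Government outlay = subsidy × quantity = 40 × 408 = 16320.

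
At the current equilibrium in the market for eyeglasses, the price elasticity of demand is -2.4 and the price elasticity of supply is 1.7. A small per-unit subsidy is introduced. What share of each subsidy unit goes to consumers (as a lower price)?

For a small subsidy around the equilibrium, the benefit split depends on the relative slopes, which at a point are proportional to the elasticities.
Buyer share = εs/(εs + |εd|) = 1.7/(1.7 + 2.4) = 17/41; seller share = |εd|/(εs + |εd|) = 24/41.

Consumer share = 17/41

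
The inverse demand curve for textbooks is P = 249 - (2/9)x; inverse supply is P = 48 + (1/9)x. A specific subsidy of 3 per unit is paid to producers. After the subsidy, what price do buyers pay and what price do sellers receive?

Buyers pay 113; sellers receive 116

Pre-subsidy: 249 - (2/9)x = 48 + (1/9)x gives x* = 603 and P* = 115.
With the subsidy, sellers receive Ps = Pb + 3 for each unit, where Pb is the price buyers pay.
On the curves, Pb = 249 - (2/9)x and Ps = 48 + (1/9)x; the wedge Ps − Pb = 3 gives 48 + (1/9)x − (249 - (2/9)x) = 3, so x' = 612.
Then Pb = 249 − (2/9)·612 = 113 and Ps = 48 + (1/9)·612 = 116.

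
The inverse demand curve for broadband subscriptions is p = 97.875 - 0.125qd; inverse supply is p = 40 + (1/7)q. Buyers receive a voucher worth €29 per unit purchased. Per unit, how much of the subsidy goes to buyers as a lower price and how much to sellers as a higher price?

Buyers gain 203/15 per unit; sellers gain 232/15 per unit

Pre-subsidy: 97.875 - 0.125q = 40 + (1/7)q gives q* = 3241/15 and p* = 1063/15.
With the rebate, buyers effectively pay pb = ps − 29, where ps is the price sellers receive.
On the curves, pb = 97.875 - 0.125q and ps = 40 + (1/7)q; the wedge ps − pb = 29 gives 40 + (1/7)q − (97.875 - 0.125q) = 29, so q' = 973/3.
Then pb = 97.875 − 0.125·(973/3) = 172/3 and ps = 40 + (1/7)·(973/3) = 259/3.
Buyers' price falls by p* − pb = 1063/15 − 172/3 = 203/15; sellers' price rises by ps − p* = 259/3 − 1063/15 = 232/15.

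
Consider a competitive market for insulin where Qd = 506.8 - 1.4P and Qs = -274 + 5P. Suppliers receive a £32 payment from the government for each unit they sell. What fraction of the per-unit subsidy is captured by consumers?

Pre-subsidy: 506.8 - 1.4P = -274 + 5P gives P* = 122, Q* = 336.
With the subsidy, sellers receive Ps = Pb + 32 for each unit, where Pb is the price buyers pay.
Supply in terms of Pb becomes Qs = -274 + 5(Pb + 32) = -114 + 5Pb. Setting this equal to demand: 506.8 - 1.4Pb = -114 + 5Pb, so Pb = 97.
Sellers receive Ps = 97 + 32 = 129; Q' = 506.8 − 1.4·97 = 371.
Buyers' price falls by P* − Pb = 122 − 97 = 25; sellers' price rises by Ps − P* = 129 − 122 = 7.
So consumers capture 25/32 = 0.78125 of each unit of subsidy.

Consumer share = 0.78125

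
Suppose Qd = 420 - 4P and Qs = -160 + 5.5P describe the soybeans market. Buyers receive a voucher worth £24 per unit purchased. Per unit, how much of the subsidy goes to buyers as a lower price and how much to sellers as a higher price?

Buyers gain 264/19 per unit; sellers gain 192/19 per unit

Pre-subsidy: 420 - 4P = -160 + 5.5P gives P* = 1160/19, Q* = 3340/19.
With the rebate, buyers effectively pay Pb = Ps − 24, where Ps is the price sellers receive.
Demand in terms of Ps becomes Qd = 420 − 4(Ps − 24) = 516 - 4Ps. Setting this equal to supply: 516 - 4Ps = -160 + 5.5Ps, so Ps = 1352/19.
Buyers pay Pb = 1352/19 − 24 = 896/19; Q' = -160 + 5.5·(1352/19) = 4396/19.
Buyers' price falls by P* − Pb = 1160/19 − 896/19 = 264/19; sellers' price rises by Ps − P* = 1352/19 − 1160/19 = 192/19.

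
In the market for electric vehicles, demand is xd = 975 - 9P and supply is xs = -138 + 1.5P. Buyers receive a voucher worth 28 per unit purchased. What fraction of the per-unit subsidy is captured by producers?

Pre-subsidy: 975 - 9P = -138 + 1.5P gives P* = 106, x* = 21.
With the rebate, buyers effectively pay Pb = Ps − 28, where Ps is the price sellers receive.
Demand in terms of Ps becomes xd = 975 − 9(Ps − 28) = 1227 - 9Ps. Setting this equal to supply: 1227 - 9Ps = -138 + 1.5Ps, so Ps = 130.
Buyers pay Pb = 130 − 28 = 102; x' = -138 + 1.5·130 = 57.
Buyers' price falls by P* − Pb = 106 − 102 = 4; sellers' price rises by Ps − P* = 130 − 106 = 24.
So producers capture 24/28 = 6/7 of each unit of subsidy.

Producer share = 6/7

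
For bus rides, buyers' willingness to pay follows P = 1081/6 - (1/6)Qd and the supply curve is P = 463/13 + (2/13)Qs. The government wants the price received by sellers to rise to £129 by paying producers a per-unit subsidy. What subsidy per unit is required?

Required subsidy s = £50 per unit

At a seller price of 129, quantity supplied is -231.5 + 6.5·129 = 607.
Buyers absorb 607 only when they pay Pb = 1081/6 − (1/6)·607 = 79.
s = Ps − Pb = 129 − 79 = 50.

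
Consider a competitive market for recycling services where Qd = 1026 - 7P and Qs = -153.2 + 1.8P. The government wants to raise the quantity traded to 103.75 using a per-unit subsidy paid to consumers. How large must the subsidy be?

Required subsidy s = 11 per unit

At Q = 103.75, invert demand for the buyer price: Pb = (1026 − 103.75)/7 = 131.75; invert supply for the seller price: Ps = (103.75 − (-153.2))/1.8 = 142.75.
The subsidy must fill the gap: s = Ps − Pb = 142.75 − 131.75 = 11.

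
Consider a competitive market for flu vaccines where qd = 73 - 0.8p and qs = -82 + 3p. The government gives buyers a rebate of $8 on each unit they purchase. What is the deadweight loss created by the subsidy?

Deadweight loss = 384/19

Pre-subsidy: 73 - 0.8p = -82 + 3p gives p* = 775/19, q* = 767/19.
With the rebate, buyers effectively pay pb = ps − 8, where ps is the price sellers receive.
Demand in terms of ps becomes qd = 73 − 0.8(ps − 8) = 79.4 - 0.8ps. Setting this equal to supply: 79.4 - 0.8ps = -82 + 3ps, so ps = 807/19.
Buyers pay pb = 807/19 − 8 = 655/19; q' = -82 + 3·(807/19) = 863/19.
The subsidy expands output by 863/19 − 767/19 = 96/19 past the efficient level; on those units the gap between marginal cost and willingness to pay runs from 0 up to 8.
DWL = ½ × 8 × 96/19 = 384/19.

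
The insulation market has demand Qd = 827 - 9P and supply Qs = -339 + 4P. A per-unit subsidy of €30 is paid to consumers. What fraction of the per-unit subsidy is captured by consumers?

Consumer share = 4/13

Pre-subsidy: 827 - 9P = -339 + 4P gives P* = 1166/13, Q* = 257/13.
With the rebate, buyers effectively pay Pb = Ps − 30, where Ps is the price sellers receive.
Demand in terms of Ps becomes Qd = 827 − 9(Ps − 30) = 1097 - 9Ps. Setting this equal to supply: 1097 - 9Ps = -339 + 4Ps, so Ps = 1436/13.
Buyers pay Pb = 1436/13 − 30 = 1046/13; Q' = -339 + 4·(1436/13) = 1337/13.
Buyers' price falls by P* − Pb = 1166/13 − 1046/13 = 120/13; sellers' price rises by Ps − P* = 1436/13 − 1166/13 = 270/13.
So consumers capture (120/13)/30 = 4/13 of each unit of subsidy.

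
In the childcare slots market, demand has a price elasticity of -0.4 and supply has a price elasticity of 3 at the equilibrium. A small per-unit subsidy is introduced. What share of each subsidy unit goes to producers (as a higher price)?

Producer share = 2/17

For a small subsidy around the equilibrium, the benefit split depends on the relative slopes, which at a point are proportional to the elasticities.
Buyer share = εs/(εs + |εd|) = 3/(3 + 0.4) = 15/17; seller share = |εd|/(εs + |εd|) = 2/17.
So producers capture 2/17 of the subsidy.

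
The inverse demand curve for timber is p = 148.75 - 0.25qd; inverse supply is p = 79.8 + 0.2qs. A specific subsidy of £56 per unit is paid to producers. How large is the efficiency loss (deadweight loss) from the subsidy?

Deadweight loss = 31360/9

Pre-subsidy: 148.75 - 0.25q = 79.8 + 0.2q gives q* = 1379/9 and p* = 994/9.
With the subsidy, sellers receive ps = pb + 56 for each unit, where pb is the price buyers pay.
On the curves, pb = 148.75 - 0.25q and ps = 79.8 + 0.2q; the wedge ps − pb = 56 gives 79.8 + 0.2q − (148.75 - 0.25q) = 56, so q' = 833/3.
Then pb = 148.75 − 0.25·(833/3) = 238/3 and ps = 79.8 + 0.2·(833/3) = 406/3.
The subsidy expands output by 833/3 − 1379/9 = 1120/9 past the efficient level; on those units the gap between marginal cost and willingness to pay runs from 0 up to 56.
DWL = ½ × 56 × 1120/9 = 31360/9.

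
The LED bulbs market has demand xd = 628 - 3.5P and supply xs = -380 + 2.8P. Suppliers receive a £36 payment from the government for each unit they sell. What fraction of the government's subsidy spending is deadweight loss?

DWL / government spending = 7/31

Pre-subsidy: 628 - 3.5P = -380 + 2.8P gives P* = 160, x* = 68.
With the subsidy, sellers receive Ps = Pb + 36 for each unit, where Pb is the price buyers pay.
Supply in terms of Pb becomes xs = -380 + 2.8(Pb + 36) = -279.2 + 2.8Pb. Setting this equal to demand: 628 - 3.5Pb = -279.2 + 2.8Pb, so Pb = 144.
Sellers receive Ps = 144 + 36 = 180; x' = 628 − 3.5·144 = 124.
ΔCS = ½(68 + 124)(160 − 144) = 1536; ΔPS = ½(68 + 124)(180 − 160) = 1920.
Government spending = 36 × 124 = 4464.
DWL = ½ × 36 × (124 − 68) = 1008; fraction = 1008 / 4464 = 7/31.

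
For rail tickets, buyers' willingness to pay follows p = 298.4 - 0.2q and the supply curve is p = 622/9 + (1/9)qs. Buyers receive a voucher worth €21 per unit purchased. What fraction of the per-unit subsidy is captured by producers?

Producer share = 5/14

Pre-subsidy: 298.4 - 0.2q = 622/9 + (1/9)q gives q* = 737 and p* = 151.
With the rebate, buyers effectively pay pb = ps − 21, where ps is the price sellers receive.
On the curves, pb = 298.4 - 0.2q and ps = 622/9 + (1/9)q; the wedge ps − pb = 21 gives 622/9 + (1/9)q − (298.4 - 0.2q) = 21, so q' = 804.5.
Then pb = 298.4 − 0.2·804.5 = 137.5 and ps = 622/9 + (1/9)·804.5 = 158.5.
Buyers' price falls by p* − pb = 151 − 137.5 = 13.5; sellers' price rises by ps − p* = 158.5 − 151 = 7.5.
So producers capture 7.5/21 = 5/14 of each unit of subsidy.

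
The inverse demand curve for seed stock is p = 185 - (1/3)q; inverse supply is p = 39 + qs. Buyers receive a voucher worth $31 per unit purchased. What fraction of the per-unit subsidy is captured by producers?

Pre-subsidy: 185 - (1/3)q = 39 + q gives q* = 109.5 and p* = 148.5.
With the rebate, buyers effectively pay pb = ps − 31, where ps is the price sellers receive.
On the curves, pb = 185 - (1/3)q and ps = 39 + q; the wedge ps − pb = 31 gives 39 + q − (185 - (1/3)q) = 31, so q' = 132.75.
Then pb = 185 − (1/3)·132.75 = 140.75 and ps = 39 + 1·132.75 = 171.75.
Buyers' price falls by p* − pb = 148.5 − 140.75 = 7.75; sellers' price rises by ps − p* = 171.75 − 148.5 = 23.25.
So producers capture 23.25/31 = 0.75 of each unit of subsidy.

Producer share = 0.75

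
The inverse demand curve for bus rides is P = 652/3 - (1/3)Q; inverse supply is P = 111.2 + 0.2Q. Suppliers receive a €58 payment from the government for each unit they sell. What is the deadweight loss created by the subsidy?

Deadweight loss = €3153.75

Pre-subsidy: 652/3 - (1/3)Q = 111.2 + 0.2Q gives Q* = 199 and P* = 151.
With the subsidy, sellers receive Ps = Pb + 58 for each unit, where Pb is the price buyers pay.
On the curves, Pb = 652/3 - (1/3)Q and Ps = 111.2 + 0.2Q; the wedge Ps − Pb = 58 gives 111.2 + 0.2Q − (652/3 - (1/3)Q) = 58, so Q' = 307.75.
Then Pb = 652/3 − (1/3)·307.75 = 114.75 and Ps = 111.2 + 0.2·307.75 = 172.75.
The subsidy expands output by 307.75 − 199 = 108.75 past the efficient level; on those units the gap between marginal cost and willingness to pay runs from 0 up to 58.
DWL = ½ × 58 × 108.75 = 3153.75.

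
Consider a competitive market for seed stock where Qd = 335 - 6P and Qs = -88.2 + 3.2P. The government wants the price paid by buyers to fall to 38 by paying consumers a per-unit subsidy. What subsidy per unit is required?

Required subsidy s = 23 per unit

At a buyer price of 38, quantity demanded is 335 − 6·38 = 107.
Sellers supply 107 only when they receive Ps with -88.2 + 3.2·Ps = 107, i.e. Ps = 61.
s = Ps − Pb = 61 − 38 = 23.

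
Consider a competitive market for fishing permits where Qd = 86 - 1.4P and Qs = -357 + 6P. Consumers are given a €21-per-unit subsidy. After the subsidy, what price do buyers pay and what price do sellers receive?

Pre-subsidy: 86 - 1.4P = -357 + 6P gives P* = 2215/37, Q* = 81/37.
With the rebate, buyers effectively pay Pb = Ps − 21, where Ps is the price sellers receive.
Demand in terms of Ps becomes Qd = 86 − 1.4(Ps − 21) = 115.4 - 1.4Ps. Setting this equal to supply: 115.4 - 1.4Ps = -357 + 6Ps, so Ps = 2362/37.
Buyers pay Pb = 2362/37 − 21 = 1585/37; Q' = -357 + 6·(2362/37) = 963/37.

Buyers pay 1585/37; sellers receive 2362/37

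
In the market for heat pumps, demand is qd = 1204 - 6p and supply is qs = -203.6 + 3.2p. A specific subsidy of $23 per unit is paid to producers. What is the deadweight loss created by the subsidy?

Deadweight loss = $552

Pre-subsidy: 1204 - 6p = -203.6 + 3.2p gives p* = 153, q* = 286.
With the subsidy, sellers receive ps = pb + 23 for each unit, where pb is the price buyers pay.
Supply in terms of pb becomes qs = -203.6 + 3.2(pb + 23) = -130 + 3.2pb. Setting this equal to demand: 1204 - 6pb = -130 + 3.2pb, so pb = 145.
Sellers receive ps = 145 + 23 = 168; q' = 1204 − 6·145 = 334.
The subsidy expands output by 334 − 286 = 48 past the efficient level; on those units the gap between marginal cost and willingness to pay runs from 0 up to 23.
DWL = ½ × 23 × 48 = 552.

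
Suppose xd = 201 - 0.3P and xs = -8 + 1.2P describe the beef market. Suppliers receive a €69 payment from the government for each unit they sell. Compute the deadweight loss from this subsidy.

Deadweight loss = €571.32

Pre-subsidy: 201 - 0.3P = -8 + 1.2P gives P* = 418/3, x* = 159.2.
With the subsidy, sellers receive Ps = Pb + 69 for each unit, where Pb is the price buyers pay.
Supply in terms of Pb becomes xs = -8 + 1.2(Pb + 69) = 74.8 + 1.2Pb. Setting this equal to demand: 201 - 0.3Pb = 74.8 + 1.2Pb, so Pb = 1262/15.
Sellers receive Ps = 1262/15 + 69 = 2297/15; x' = 201 − 0.3·(1262/15) = 175.76.
The subsidy expands output by 175.76 − 159.2 = 16.56 past the efficient level; on those units the gap between marginal cost and willingness to pay runs from 0 up to 69.
DWL = ½ × 69 × 16.56 = 571.32.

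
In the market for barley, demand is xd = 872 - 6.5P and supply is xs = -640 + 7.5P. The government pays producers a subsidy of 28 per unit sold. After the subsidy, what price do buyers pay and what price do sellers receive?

Pre-subsidy: 872 - 6.5P = -640 + 7.5P gives P* = 108, x* = 170.
With the subsidy, sellers receive Ps = Pb + 28 for each unit, where Pb is the price buyers pay.
Supply in terms of Pb becomes xs = -640 + 7.5(Pb + 28) = -430 + 7.5Pb. Setting this equal to demand: 872 - 6.5Pb = -430 + 7.5Pb, so Pb = 93.
Sellers receive Ps = 93 + 28 = 121; x' = 872 − 6.5·93 = 267.5.

Buyers pay 93; sellers receive 121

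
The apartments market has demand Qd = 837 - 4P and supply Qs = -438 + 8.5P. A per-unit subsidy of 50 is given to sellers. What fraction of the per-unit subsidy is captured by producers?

Pre-subsidy: 837 - 4P = -438 + 8.5P gives P* = 102, Q* = 429.
With the subsidy, sellers receive Ps = Pb + 50 for each unit, where Pb is the price buyers pay.
Supply in terms of Pb becomes Qs = -438 + 8.5(Pb + 50) = -13 + 8.5Pb. Setting this equal to demand: 837 - 4Pb = -13 + 8.5Pb, so Pb = 68.
Sellers receive Ps = 68 + 50 = 118; Q' = 837 − 4·68 = 565.
Buyers' price falls by P* − Pb = 102 − 68 = 34; sellers' price rises by Ps − P* = 118 − 102 = 16.
So producers capture 16/50 = 0.32 of each unit of subsidy.

Producer share = 0.32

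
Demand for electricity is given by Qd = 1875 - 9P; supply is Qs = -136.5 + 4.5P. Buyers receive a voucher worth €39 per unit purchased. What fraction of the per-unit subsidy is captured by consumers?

Pre-subsidy: 1875 - 9P = -136.5 + 4.5P gives P* = 149, Q* = 534.
With the rebate, buyers effectively pay Pb = Ps − 39, where Ps is the price sellers receive.
Demand in terms of Ps becomes Qd = 1875 − 9(Ps − 39) = 2226 - 9Ps. Setting this equal to supply: 2226 - 9Ps = -136.5 + 4.5Ps, so Ps = 175.
Buyers pay Pb = 175 − 39 = 136; Q' = -136.5 + 4.5·175 = 651.
Buyers' price falls by P* − Pb = 149 − 136 = 13; sellers' price rises by Ps − P* = 175 − 149 = 26.
So consumers capture 13/39 = 1/3 of each unit of subsidy.

Consumer share = 1/3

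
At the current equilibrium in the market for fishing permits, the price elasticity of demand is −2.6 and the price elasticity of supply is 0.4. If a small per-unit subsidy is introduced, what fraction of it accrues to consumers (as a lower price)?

Consumer share = 2/15

For a small subsidy around the equilibrium, the benefit split depends on the relative slopes, which at a point are proportional to the elasticities.
Buyer share = εs/(εs + |εd|) = 0.4/(0.4 + 2.6) = 2/15; seller share = |εd|/(εs + |εd|) = 13/15.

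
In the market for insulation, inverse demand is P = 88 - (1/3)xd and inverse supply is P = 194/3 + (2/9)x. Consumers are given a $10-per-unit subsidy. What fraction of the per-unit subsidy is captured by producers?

Pre-subsidy: 88 - (1/3)x = 194/3 + (2/9)x gives x* = 42 and P* = 74.
With the rebate, buyers effectively pay Pb = Ps − 10, where Ps is the price sellers receive.
On the curves, Pb = 88 - (1/3)x and Ps = 194/3 + (2/9)x; the wedge Ps − Pb = 10 gives 194/3 + (2/9)x − (88 - (1/3)x) = 10, so x' = 60.
Then Pb = 88 − (1/3)·60 = 68 and Ps = 194/3 + (2/9)·60 = 78.
Buyers' price falls by P* − Pb = 74 − 68 = 6; sellers' price rises by Ps − P* = 78 − 74 = 4.
So producers capture 4/10 = 0.4 of each unit of subsidy.

Producer share = 0.4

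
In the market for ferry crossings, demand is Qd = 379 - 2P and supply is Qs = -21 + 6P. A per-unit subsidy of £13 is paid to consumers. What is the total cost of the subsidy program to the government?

Government cost = £3880.5

Pre-subsidy: 379 - 2P = -21 + 6P gives P* = 50, Q* = 279.
With the rebate, buyers effectively pay Pb = Ps − 13, where Ps is the price sellers receive.
Demand in terms of Ps becomes Qd = 379 − 2(Ps − 13) = 405 - 2Ps. Setting this equal to supply: 405 - 2Ps = -21 + 6Ps, so Ps = 53.25.
Buyers pay Pb = 53.25 − 13 = 40.25; Q' = -21 + 6·53.25 = 298.5.
Government outlay = subsidy × quantity = 13 × 298.5 = 3880.5.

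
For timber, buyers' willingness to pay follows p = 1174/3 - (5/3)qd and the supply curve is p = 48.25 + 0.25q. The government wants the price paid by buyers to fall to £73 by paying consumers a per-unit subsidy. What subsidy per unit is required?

At a buyer price of 73, quantity demanded is 234.8 − 0.6·73 = 191.
Sellers supply 191 only when they receive ps = 48.25 + 0.25·191 = 96.
s = ps − pb = 96 − 73 = 23.

Required subsidy s = £23 per unit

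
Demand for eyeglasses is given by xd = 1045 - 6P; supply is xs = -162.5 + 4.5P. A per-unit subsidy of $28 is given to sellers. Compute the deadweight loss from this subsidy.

Deadweight loss = $1008

Pre-subsidy: 1045 - 6P = -162.5 + 4.5P gives P* = 115, x* = 355.
With the subsidy, sellers receive Ps = Pb + 28 for each unit, where Pb is the price buyers pay.
Supply in terms of Pb becomes xs = -162.5 + 4.5(Pb + 28) = -36.5 + 4.5Pb. Setting this equal to demand: 1045 - 6Pb = -36.5 + 4.5Pb, so Pb = 103.
Sellers receive Ps = 103 + 28 = 131; x' = 1045 − 6·103 = 427.
The subsidy expands output by 427 − 355 = 72 past the efficient level; on those units the gap between marginal cost and willingness to pay runs from 0 up to 28.
DWL = ½ × 28 × 72 = 1008.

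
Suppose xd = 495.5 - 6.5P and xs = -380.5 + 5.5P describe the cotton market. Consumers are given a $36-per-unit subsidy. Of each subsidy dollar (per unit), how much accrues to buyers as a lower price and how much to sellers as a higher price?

Pre-subsidy: 495.5 - 6.5P = -380.5 + 5.5P gives P* = 73, x* = 21.
With the rebate, buyers effectively pay Pb = Ps − 36, where Ps is the price sellers receive.
Demand in terms of Ps becomes xd = 495.5 − 6.5(Ps − 36) = 729.5 - 6.5Ps. Setting this equal to supply: 729.5 - 6.5Ps = -380.5 + 5.5Ps, so Ps = 92.5.
Buyers pay Pb = 92.5 − 36 = 56.5; x' = -380.5 + 5.5·92.5 = 128.25.
Buyers' price falls by P* − Pb = 73 − 56.5 = 16.5; sellers' price rises by Ps − P* = 92.5 − 73 = 19.5.

Buyers gain $16.5 per unit; sellers gain $19.5 per unit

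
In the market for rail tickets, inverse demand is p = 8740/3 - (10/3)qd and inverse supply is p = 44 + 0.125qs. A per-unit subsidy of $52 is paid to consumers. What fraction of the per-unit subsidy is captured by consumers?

Consumer share = 80/83

Pre-subsidy: 8740/3 - (10/3)q = 44 + 0.125q gives q* = 68864/83 and p* = 12260/83.
With the rebate, buyers effectively pay pb = ps − 52, where ps is the price sellers receive.
On the curves, pb = 8740/3 - (10/3)q and ps = 44 + 0.125q; the wedge ps − pb = 52 gives 44 + 0.125q − (8740/3 - (10/3)q) = 52, so q' = 70112/83.
Then pb = 8740/3 − (10/3)·(70112/83) = 8100/83 and ps = 44 + 0.125·(70112/83) = 12416/83.
Buyers' price falls by p* − pb = 12260/83 − 8100/83 = 4160/83; sellers' price rises by ps − p* = 12416/83 − 12260/83 = 156/83.
So consumers capture (4160/83)/52 = 80/83 of each unit of subsidy.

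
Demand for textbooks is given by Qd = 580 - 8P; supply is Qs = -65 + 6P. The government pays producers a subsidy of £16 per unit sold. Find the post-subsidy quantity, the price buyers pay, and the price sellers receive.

Q' = 1864/7; buyers pay 549/14; sellers receive 773/14

Pre-subsidy: 580 - 8P = -65 + 6P gives P* = 645/14, Q* = 1480/7.
With the subsidy, sellers receive Ps = Pb + 16 for each unit, where Pb is the price buyers pay.
Supply in terms of Pb becomes Qs = -65 + 6(Pb + 16) = 31 + 6Pb. Setting this equal to demand: 580 - 8Pb = 31 + 6Pb, so Pb = 549/14.
Sellers receive Ps = 549/14 + 16 = 773/14; Q' = 580 − 8·(549/14) = 1864/7.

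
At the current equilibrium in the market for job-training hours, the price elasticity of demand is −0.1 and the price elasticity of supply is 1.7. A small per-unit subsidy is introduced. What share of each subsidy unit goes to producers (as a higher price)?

For a small subsidy around the equilibrium, the benefit split depends on the relative slopes, which at a point are proportional to the elasticities.
Buyer share = εs/(εs + |εd|) = 1.7/(1.7 + 0.1) = 17/18; seller share = |εd|/(εs + |εd|) = 1/18.
So producers capture 1/18 of the subsidy.

Producer share = 1/18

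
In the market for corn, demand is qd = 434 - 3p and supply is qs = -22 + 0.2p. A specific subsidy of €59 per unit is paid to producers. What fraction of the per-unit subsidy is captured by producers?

Producer share = 0.9375

Pre-subsidy: 434 - 3p = -22 + 0.2p gives p* = 142.5, q* = 6.5.
With the subsidy, sellers receive ps = pb + 59 for each unit, where pb is the price buyers pay.
Supply in terms of pb becomes qs = -22 + 0.2(pb + 59) = -10.2 + 0.2pb. Setting this equal to demand: 434 - 3pb = -10.2 + 0.2pb, so pb = 138.8125.
Sellers receive ps = 138.8125 + 59 = 197.8125; q' = 434 − 3·138.8125 = 17.5625.
Buyers' price falls by p* − pb = 142.5 − 138.8125 = 3.6875; sellers' price rises by ps − p* = 197.8125 − 142.5 = 55.3125.
So producers capture 55.3125/59 = 0.9375 of each unit of subsidy.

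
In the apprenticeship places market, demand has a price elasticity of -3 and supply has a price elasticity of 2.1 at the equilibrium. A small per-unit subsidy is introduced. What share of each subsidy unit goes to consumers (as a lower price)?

For a small subsidy around the equilibrium, the benefit split depends on the relative slopes, which at a point are proportional to the elasticities.
Buyer share = εs/(εs + |εd|) = 2.1/(2.1 + 3) = 7/17; seller share = |εd|/(εs + |εd|) = 10/17.

Consumer share = 7/17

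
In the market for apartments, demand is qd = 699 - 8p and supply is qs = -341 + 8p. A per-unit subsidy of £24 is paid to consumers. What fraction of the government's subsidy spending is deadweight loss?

DWL / government spending = 48/275

Pre-subsidy: 699 - 8p = -341 + 8p gives p* = 65, q* = 179.
With the rebate, buyers effectively pay pb = ps − 24, where ps is the price sellers receive.
Demand in terms of ps becomes qd = 699 − 8(ps − 24) = 891 - 8ps. Setting this equal to supply: 891 - 8ps = -341 + 8ps, so ps = 77.
Buyers pay pb = 77 − 24 = 53; q' = -341 + 8·77 = 275.
ΔCS = ½(179 + 275)(65 − 53) = 2724; ΔPS = ½(179 + 275)(77 − 65) = 2724.
Government spending = 24 × 275 = 6600.
DWL = ½ × 24 × (275 − 179) = 1152; fraction = 1152 / 6600 = 48/275.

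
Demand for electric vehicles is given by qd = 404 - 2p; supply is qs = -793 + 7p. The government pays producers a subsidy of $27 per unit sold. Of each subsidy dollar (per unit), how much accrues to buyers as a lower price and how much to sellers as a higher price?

Buyers gain $21 per unit; sellers gain $6 per unit

Pre-subsidy: 404 - 2p = -793 + 7p gives p* = 133, q* = 138.
With the subsidy, sellers receive ps = pb + 27 for each unit, where pb is the price buyers pay.
Supply in terms of pb becomes qs = -793 + 7(pb + 27) = -604 + 7pb. Setting this equal to demand: 404 - 2pb = -604 + 7pb, so pb = 112.
Sellers receive ps = 112 + 27 = 139; q' = 404 − 2·112 = 180.
Buyers' price falls by p* − pb = 133 − 112 = 21; sellers' price rises by ps − p* = 139 − 133 = 6.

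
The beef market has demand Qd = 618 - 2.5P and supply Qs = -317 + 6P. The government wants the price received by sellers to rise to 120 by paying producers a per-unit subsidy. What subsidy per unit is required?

Required subsidy s = 34 per unit

At a seller price of 120, quantity supplied is -317 + 6·120 = 403.
Buyers absorb 403 only when they pay Pb with 618 − 2.5·Pb = 403, i.e. Pb = 86.
s = Ps − Pb = 120 − 86 = 34.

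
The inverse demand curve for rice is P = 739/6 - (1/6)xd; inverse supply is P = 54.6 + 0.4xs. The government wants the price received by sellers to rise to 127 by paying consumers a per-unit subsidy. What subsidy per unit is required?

Required subsidy s = 34 per unit

At a seller price of 127, quantity supplied is -136.5 + 2.5·127 = 181.
Buyers absorb 181 only when they pay Pb = 739/6 − (1/6)·181 = 93.
s = Ps − Pb = 127 − 93 = 34.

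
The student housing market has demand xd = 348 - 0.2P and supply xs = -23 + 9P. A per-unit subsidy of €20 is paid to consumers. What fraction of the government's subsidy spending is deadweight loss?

Pre-subsidy: 348 - 0.2P = -23 + 9P gives P* = 1855/46, x* = 15637/46.
With the rebate, buyers effectively pay Pb = Ps − 20, where Ps is the price sellers receive.
Demand in terms of Ps becomes xd = 348 − 0.2(Ps − 20) = 352 - 0.2Ps. Setting this equal to supply: 352 - 0.2Ps = -23 + 9Ps, so Ps = 1875/46.
Buyers pay Pb = 1875/46 − 20 = 955/46; x' = -23 + 9·(1875/46) = 15817/46.
ΔCS = ½(15637/46 + 15817/46)(1855/46 − 955/46) = 3538575/529; ΔPS = ½(15637/46 + 15817/46)(1875/46 − 1855/46) = 78635/529.
Government spending = 20 × 15817/46 = 158170/23.
DWL = ½ × 20 × (15817/46 − 15637/46) = 900/23; fraction = (900/23) / (158170/23) = 90/15817.

DWL / government spending = 90/15817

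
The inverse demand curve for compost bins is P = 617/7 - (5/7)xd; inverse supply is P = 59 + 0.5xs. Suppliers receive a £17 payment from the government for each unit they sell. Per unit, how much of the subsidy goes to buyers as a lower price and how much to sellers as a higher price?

Pre-subsidy: 617/7 - (5/7)x = 59 + 0.5x gives x* = 24 and P* = 71.
With the subsidy, sellers receive Ps = Pb + 17 for each unit, where Pb is the price buyers pay.
On the curves, Pb = 617/7 - (5/7)x and Ps = 59 + 0.5x; the wedge Ps − Pb = 17 gives 59 + 0.5x − (617/7 - (5/7)x) = 17, so x' = 38.
Then Pb = 617/7 − (5/7)·38 = 61 and Ps = 59 + 0.5·38 = 78.
Buyers' price falls by P* − Pb = 71 − 61 = 10; sellers' price rises by Ps − P* = 78 − 71 = 7.

Buyers gain £10 per unit; sellers gain £7 per unit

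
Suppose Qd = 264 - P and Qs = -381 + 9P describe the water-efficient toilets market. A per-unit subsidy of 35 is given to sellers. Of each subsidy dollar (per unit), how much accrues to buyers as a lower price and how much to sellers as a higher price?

Buyers gain 31.5 per unit; sellers gain 3.5 per unit

Pre-subsidy: 264 - P = -381 + 9P gives P* = 64.5, Q* = 199.5.
With the subsidy, sellers receive Ps = Pb + 35 for each unit, where Pb is the price buyers pay.
Supply in terms of Pb becomes Qs = -381 + 9(Pb + 35) = -66 + 9Pb. Setting this equal to demand: 264 - Pb = -66 + 9Pb, so Pb = 33.
Sellers receive Ps = 33 + 35 = 68; Q' = 264 − 1·33 = 231.
Buyers' price falls by P* − Pb = 64.5 − 33 = 31.5; sellers' price rises by Ps − P* = 68 − 64.5 = 3.5.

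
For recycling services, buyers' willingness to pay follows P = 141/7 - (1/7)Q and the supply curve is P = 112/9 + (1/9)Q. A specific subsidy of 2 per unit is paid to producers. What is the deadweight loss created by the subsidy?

Deadweight loss = 7.875

Pre-subsidy: 141/7 - (1/7)Q = 112/9 + (1/9)Q gives Q* = 30.3125 and P* = 15.8125.
With the subsidy, sellers receive Ps = Pb + 2 for each unit, where Pb is the price buyers pay.
On the curves, Pb = 141/7 - (1/7)Q and Ps = 112/9 + (1/9)Q; the wedge Ps − Pb = 2 gives 112/9 + (1/9)Q − (141/7 - (1/7)Q) = 2, so Q' = 38.1875.
Then Pb = 141/7 − (1/7)·38.1875 = 14.6875 and Ps = 112/9 + (1/9)·38.1875 = 16.6875.
The subsidy expands output by 38.1875 − 30.3125 = 7.875 past the efficient level; on those units the gap between marginal cost and willingness to pay runs from 0 up to 2.
DWL = ½ × 2 × 7.875 = 7.875.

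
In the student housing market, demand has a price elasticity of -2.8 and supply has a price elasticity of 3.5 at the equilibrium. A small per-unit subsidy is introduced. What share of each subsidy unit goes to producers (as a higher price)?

For a small subsidy around the equilibrium, the benefit split depends on the relative slopes, which at a point are proportional to the elasticities.
Buyer share = εs/(εs + |εd|) = 3.5/(3.5 + 2.8) = 5/9; seller share = |εd|/(εs + |εd|) = 4/9.
So producers capture 4/9 of the subsidy.

Producer share = 4/9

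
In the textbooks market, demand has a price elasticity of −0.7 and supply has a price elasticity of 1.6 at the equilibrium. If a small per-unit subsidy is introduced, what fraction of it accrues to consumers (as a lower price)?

For a small subsidy around the equilibrium, the benefit split depends on the relative slopes, which at a point are proportional to the elasticities.
Buyer share = εs/(εs + |εd|) = 1.6/(1.6 + 0.7) = 16/23; seller share = |εd|/(εs + |εd|) = 7/23.

Consumer share = 16/23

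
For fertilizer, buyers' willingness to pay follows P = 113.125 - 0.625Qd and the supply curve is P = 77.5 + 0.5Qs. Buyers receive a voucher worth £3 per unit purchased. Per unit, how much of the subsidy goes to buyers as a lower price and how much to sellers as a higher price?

Pre-subsidy: 113.125 - 0.625Q = 77.5 + 0.5Q gives Q* = 95/3 and P* = 280/3.
With the rebate, buyers effectively pay Pb = Ps − 3, where Ps is the price sellers receive.
On the curves, Pb = 113.125 - 0.625Q and Ps = 77.5 + 0.5Q; the wedge Ps − Pb = 3 gives 77.5 + 0.5Q − (113.125 - 0.625Q) = 3, so Q' = 103/3.
Then Pb = 113.125 − 0.625·(103/3) = 275/3 and Ps = 77.5 + 0.5·(103/3) = 284/3.
Buyers' price falls by P* − Pb = 280/3 − 275/3 = 5/3; sellers' price rises by Ps − P* = 284/3 − 280/3 = 4/3.

Buyers gain 5/3 per unit; sellers gain 4/3 per unit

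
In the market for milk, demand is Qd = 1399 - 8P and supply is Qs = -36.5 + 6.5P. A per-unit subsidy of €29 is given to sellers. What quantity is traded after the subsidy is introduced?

Pre-subsidy: 1399 - 8P = -36.5 + 6.5P gives P* = 99, Q* = 607.
With the subsidy, sellers receive Ps = Pb + 29 for each unit, where Pb is the price buyers pay.
Supply in terms of Pb becomes Qs = -36.5 + 6.5(Pb + 29) = 152 + 6.5Pb. Setting this equal to demand: 1399 - 8Pb = 152 + 6.5Pb, so Pb = 86.
Sellers receive Ps = 86 + 29 = 115; Q' = 1399 − 8·86 = 711.

Q' = 711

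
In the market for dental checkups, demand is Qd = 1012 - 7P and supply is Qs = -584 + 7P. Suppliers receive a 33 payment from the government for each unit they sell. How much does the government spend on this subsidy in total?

Pre-subsidy: 1012 - 7P = -584 + 7P gives P* = 114, Q* = 214.
With the subsidy, sellers receive Ps = Pb + 33 for each unit, where Pb is the price buyers pay.
Supply in terms of Pb becomes Qs = -584 + 7(Pb + 33) = -353 + 7Pb. Setting this equal to demand: 1012 - 7Pb = -353 + 7Pb, so Pb = 97.5.
Sellers receive Ps = 97.5 + 33 = 130.5; Q' = 1012 − 7·97.5 = 329.5.
Government outlay = subsidy × quantity = 33 × 329.5 = 10873.5.

Government cost = 10873.5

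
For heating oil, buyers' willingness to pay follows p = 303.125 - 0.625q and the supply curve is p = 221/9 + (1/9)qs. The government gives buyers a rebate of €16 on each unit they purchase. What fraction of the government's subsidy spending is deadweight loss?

Pre-subsidy: 303.125 - 0.625q = 221/9 + (1/9)q gives q* = 20057/53 and p* = 3530/53.
With the rebate, buyers effectively pay pb = ps − 16, where ps is the price sellers receive.
On the curves, pb = 303.125 - 0.625q and ps = 221/9 + (1/9)q; the wedge ps − pb = 16 gives 221/9 + (1/9)q − (303.125 - 0.625q) = 16, so q' = 21209/53.
Then pb = 303.125 − 0.625·(21209/53) = 2810/53 and ps = 221/9 + (1/9)·(21209/53) = 3658/53.
ΔCS = ½(20057/53 + 21209/53)(3530/53 − 2810/53) = 14855760/2809; ΔPS = ½(20057/53 + 21209/53)(3658/53 − 3530/53) = 2641024/2809.
Government spending = 16 × 21209/53 = 339344/53.
DWL = ½ × 16 × (21209/53 − 20057/53) = 9216/53; fraction = (9216/53) / (339344/53) = 576/21209.

DWL / government spending = 576/21209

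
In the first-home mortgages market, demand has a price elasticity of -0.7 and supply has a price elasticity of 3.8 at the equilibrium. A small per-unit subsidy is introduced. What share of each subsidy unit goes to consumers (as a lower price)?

For a small subsidy around the equilibrium, the benefit split depends on the relative slopes, which at a point are proportional to the elasticities.
Buyer share = εs/(εs + |εd|) = 3.8/(3.8 + 0.7) = 38/45; seller share = |εd|/(εs + |εd|) = 7/45.

Consumer share = 38/45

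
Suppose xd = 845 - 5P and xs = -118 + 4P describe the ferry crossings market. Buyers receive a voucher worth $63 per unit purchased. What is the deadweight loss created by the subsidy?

Deadweight loss = $4410

Pre-subsidy: 845 - 5P = -118 + 4P gives P* = 107, x* = 310.
With the rebate, buyers effectively pay Pb = Ps − 63, where Ps is the price sellers receive.
Demand in terms of Ps becomes xd = 845 − 5(Ps − 63) = 1160 - 5Ps. Setting this equal to supply: 1160 - 5Ps = -118 + 4Ps, so Ps = 142.
Buyers pay Pb = 142 − 63 = 79; x' = -118 + 4·142 = 450.
The subsidy expands output by 450 − 310 = 140 past the efficient level; on those units the gap between marginal cost and willingness to pay runs from 0 up to 63.
DWL = ½ × 63 × 140 = 4410.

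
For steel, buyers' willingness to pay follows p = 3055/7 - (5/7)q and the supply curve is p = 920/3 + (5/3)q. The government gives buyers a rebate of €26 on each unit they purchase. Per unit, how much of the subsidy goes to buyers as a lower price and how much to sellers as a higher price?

Pre-subsidy: 3055/7 - (5/7)q = 920/3 + (5/3)q gives q* = 54.5 and p* = 397.5.
With the rebate, buyers effectively pay pb = ps − 26, where ps is the price sellers receive.
On the curves, pb = 3055/7 - (5/7)q and ps = 920/3 + (5/3)q; the wedge ps − pb = 26 gives 920/3 + (5/3)q − (3055/7 - (5/7)q) = 26, so q' = 65.42.
Then pb = 3055/7 − (5/7)·65.42 = 389.7 and ps = 920/3 + (5/3)·65.42 = 415.7.
Buyers' price falls by p* − pb = 397.5 − 389.7 = 7.8; sellers' price rises by ps − p* = 415.7 − 397.5 = 18.2.

Buyers gain €7.8 per unit; sellers gain €18.2 per unit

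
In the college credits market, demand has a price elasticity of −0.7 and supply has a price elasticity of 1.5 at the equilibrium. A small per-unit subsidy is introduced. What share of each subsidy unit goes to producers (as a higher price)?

Producer share = 7/22

For a small subsidy around the equilibrium, the benefit split depends on the relative slopes, which at a point are proportional to the elasticities.
Buyer share = εs/(εs + |εd|) = 1.5/(1.5 + 0.7) = 15/22; seller share = |εd|/(εs + |εd|) = 7/22.
So producers capture 7/22 of the subsidy.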